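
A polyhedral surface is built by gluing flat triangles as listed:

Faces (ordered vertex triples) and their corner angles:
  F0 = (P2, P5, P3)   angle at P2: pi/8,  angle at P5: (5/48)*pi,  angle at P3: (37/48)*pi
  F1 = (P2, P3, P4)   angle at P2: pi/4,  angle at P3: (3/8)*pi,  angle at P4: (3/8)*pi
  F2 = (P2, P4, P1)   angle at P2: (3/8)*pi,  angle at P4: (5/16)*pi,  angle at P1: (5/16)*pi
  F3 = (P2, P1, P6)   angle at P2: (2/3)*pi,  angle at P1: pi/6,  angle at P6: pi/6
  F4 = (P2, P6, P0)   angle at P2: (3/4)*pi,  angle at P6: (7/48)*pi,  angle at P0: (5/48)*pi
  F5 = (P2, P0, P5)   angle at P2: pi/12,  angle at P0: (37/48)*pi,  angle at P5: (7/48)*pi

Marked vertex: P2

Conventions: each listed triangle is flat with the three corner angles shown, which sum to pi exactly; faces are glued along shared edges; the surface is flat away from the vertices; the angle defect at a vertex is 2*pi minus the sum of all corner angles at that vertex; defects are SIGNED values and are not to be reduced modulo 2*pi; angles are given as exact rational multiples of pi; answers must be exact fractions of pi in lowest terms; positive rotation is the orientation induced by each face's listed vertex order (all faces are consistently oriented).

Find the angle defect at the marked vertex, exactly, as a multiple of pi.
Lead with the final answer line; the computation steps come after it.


Answer: defect(P2) = -pi/4

Sum of corner angles at P2: (9/4)*pi
defect = 2*pi - (9/4)*pi


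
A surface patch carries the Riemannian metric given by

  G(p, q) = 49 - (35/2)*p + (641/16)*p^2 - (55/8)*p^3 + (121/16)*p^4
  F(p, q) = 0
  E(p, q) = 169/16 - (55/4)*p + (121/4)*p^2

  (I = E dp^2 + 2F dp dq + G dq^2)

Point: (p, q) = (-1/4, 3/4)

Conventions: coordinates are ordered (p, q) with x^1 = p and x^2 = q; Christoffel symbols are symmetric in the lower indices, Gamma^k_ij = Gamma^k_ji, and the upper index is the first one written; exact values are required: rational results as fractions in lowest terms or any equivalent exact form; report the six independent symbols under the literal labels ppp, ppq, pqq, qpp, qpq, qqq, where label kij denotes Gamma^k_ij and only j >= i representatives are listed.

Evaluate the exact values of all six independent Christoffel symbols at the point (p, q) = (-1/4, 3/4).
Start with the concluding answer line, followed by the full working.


Answer: Gamma_ppp = -308/339, Gamma_ppq = 0, Gamma_pqq = 3353/2712, Gamma_qpp = 0, Gamma_qpq = -168/479, Gamma_qqq = 0

E = 1017/64, F = 0, G = 229441/4096 at the point
E_p = -231/8, E_q = 0, F_p = 0, F_q = 0, G_p = -10059/256, G_q = 0
EG - F^2 = 233341497/262144;  g^inv = (262144/233341497) * [[229441/4096, 0], [0, 1017/64]]
first-kind symbols [ij,l] = (1/2)(d_i g_jl + d_j g_il - d_l g_ij): [pp,p] = E_p/2 = -231/16, [pp,q] = F_p - E_q/2 = 0, [pq,p] = E_q/2 = 0, [pq,q] = G_p/2 = -10059/512, [qq,p] = F_q - G_p/2 = 10059/512, [qq,q] = G_q/2 = 0
Gamma^p_ij = (G*[ij,p] - F*[ij,q])/(EG - F^2), Gamma^q_ij = (E*[ij,q] - F*[ij,p])/(EG - F^2)


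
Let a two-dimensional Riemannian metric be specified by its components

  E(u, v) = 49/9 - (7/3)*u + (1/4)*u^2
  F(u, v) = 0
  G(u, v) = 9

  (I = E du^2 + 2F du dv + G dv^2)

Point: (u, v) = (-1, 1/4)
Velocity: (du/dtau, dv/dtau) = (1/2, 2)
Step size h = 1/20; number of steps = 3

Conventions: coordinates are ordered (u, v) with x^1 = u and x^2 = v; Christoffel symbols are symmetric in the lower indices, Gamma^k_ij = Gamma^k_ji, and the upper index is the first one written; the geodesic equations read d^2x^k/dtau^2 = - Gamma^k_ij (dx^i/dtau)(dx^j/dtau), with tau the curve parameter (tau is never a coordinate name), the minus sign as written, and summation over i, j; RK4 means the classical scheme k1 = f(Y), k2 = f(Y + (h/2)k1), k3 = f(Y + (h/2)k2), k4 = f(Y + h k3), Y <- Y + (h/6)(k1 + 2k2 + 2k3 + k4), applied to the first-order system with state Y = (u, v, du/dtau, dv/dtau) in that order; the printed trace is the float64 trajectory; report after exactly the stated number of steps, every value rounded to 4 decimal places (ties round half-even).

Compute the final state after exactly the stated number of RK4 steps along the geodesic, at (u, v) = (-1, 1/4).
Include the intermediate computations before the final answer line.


f(Y) = (du/dtau, dv/dtau, -Gamma^u_ij Y'^i Y'^j, -Gamma^v_ij Y'^i Y'^j) with the Gammas evaluated at the stage position; h = 0.050000; intermediate values shown to 6 dp
step 0: u = -1.0000, v = 0.2500, du/dtau = 0.5000, dv/dtau = 2.0000
step 1:
  k1: at (u, v) = (-1.000000, 0.250000), (du/dtau, dv/dtau) = (0.500000, 2.000000); Gamma_uuu = -0.176471, Gamma_uuv = 0.000000, Gamma_uvv = 0.000000, Gamma_vuu = 0.000000, Gamma_vuv = 0.000000, Gamma_vvv = 0.000000; k1 = (0.500000, 2.000000, 0.044118, 0.000000)
  k2: at (u, v) = (-0.987500, 0.300000), (du/dtau, dv/dtau) = (0.501103, 2.000000); Gamma_uuu = -0.176861, Gamma_uuv = 0.000000, Gamma_uvv = 0.000000, Gamma_vuu = 0.000000, Gamma_vuv = 0.000000, Gamma_vvv = 0.000000; k2 = (0.501103, 2.000000, 0.044410, 0.000000)
  k3: at (u, v) = (-0.987472, 0.300000), (du/dtau, dv/dtau) = (0.501110, 2.000000); Gamma_uuu = -0.176862, Gamma_uuv = 0.000000, Gamma_uvv = 0.000000, Gamma_vuu = 0.000000, Gamma_vuv = 0.000000, Gamma_vvv = 0.000000; k3 = (0.501110, 2.000000, 0.044412, 0.000000)
  k4: at (u, v) = (-0.974944, 0.350000), (du/dtau, dv/dtau) = (0.502221, 2.000000); Gamma_uuu = -0.177254, Gamma_uuv = 0.000000, Gamma_uvv = 0.000000, Gamma_vuu = 0.000000, Gamma_vuv = 0.000000, Gamma_vvv = 0.000000; k4 = (0.502221, 2.000000, 0.044708, 0.000000)
  Y <- Y + (h/6)(k1 + 2k2 + 2k3 + k4): u = -0.9749, v = 0.3500, du/dtau = 0.5022, dv/dtau = 2.0000
step 2:
  k1: at (u, v) = (-0.974945, 0.350000), (du/dtau, dv/dtau) = (0.502221, 2.000000); Gamma_uuu = -0.177254, Gamma_uuv = 0.000000, Gamma_uvv = 0.000000, Gamma_vuu = 0.000000, Gamma_vuv = 0.000000, Gamma_vvv = 0.000000; k1 = (0.502221, 2.000000, 0.044708, 0.000000)
  k2: at (u, v) = (-0.962389, 0.400000), (du/dtau, dv/dtau) = (0.503338, 2.000000); Gamma_uuu = -0.177650, Gamma_uuv = 0.000000, Gamma_uvv = 0.000000, Gamma_vuu = 0.000000, Gamma_vuv = 0.000000, Gamma_vvv = 0.000000; k2 = (0.503338, 2.000000, 0.045007, 0.000000)
  k3: at (u, v) = (-0.962361, 0.400000), (du/dtau, dv/dtau) = (0.503346, 2.000000); Gamma_uuu = -0.177651, Gamma_uuv = 0.000000, Gamma_uvv = 0.000000, Gamma_vuu = 0.000000, Gamma_vuv = 0.000000, Gamma_vvv = 0.000000; k3 = (0.503346, 2.000000, 0.045009, 0.000000)
  k4: at (u, v) = (-0.949777, 0.450000), (du/dtau, dv/dtau) = (0.504471, 2.000000); Gamma_uuu = -0.178049, Gamma_uuv = 0.000000, Gamma_uvv = 0.000000, Gamma_vuu = 0.000000, Gamma_vuv = 0.000000, Gamma_vvv = 0.000000; k4 = (0.504471, 2.000000, 0.045312, 0.000000)
  Y <- Y + (h/6)(k1 + 2k2 + 2k3 + k4): u = -0.9498, v = 0.4500, du/dtau = 0.5045, dv/dtau = 2.0000
step 3:
  k1: at (u, v) = (-0.949777, 0.450000), (du/dtau, dv/dtau) = (0.504471, 2.000000); Gamma_uuu = -0.178049, Gamma_uuv = 0.000000, Gamma_uvv = 0.000000, Gamma_vuu = 0.000000, Gamma_vuv = 0.000000, Gamma_vvv = 0.000000; k1 = (0.504471, 2.000000, 0.045312, 0.000000)
  k2: at (u, v) = (-0.937166, 0.500000), (du/dtau, dv/dtau) = (0.505604, 2.000000); Gamma_uuu = -0.178449, Gamma_uuv = 0.000000, Gamma_uvv = 0.000000, Gamma_vuu = 0.000000, Gamma_vuv = 0.000000, Gamma_vvv = 0.000000; k2 = (0.505604, 2.000000, 0.045618, 0.000000)
  k3: at (u, v) = (-0.937137, 0.500000), (du/dtau, dv/dtau) = (0.505611, 2.000000); Gamma_uuu = -0.178450, Gamma_uuv = 0.000000, Gamma_uvv = 0.000000, Gamma_vuu = 0.000000, Gamma_vuv = 0.000000, Gamma_vvv = 0.000000; k3 = (0.505611, 2.000000, 0.045620, 0.000000)
  k4: at (u, v) = (-0.924497, 0.550000), (du/dtau, dv/dtau) = (0.506752, 2.000000); Gamma_uuu = -0.178854, Gamma_uuv = 0.000000, Gamma_uvv = 0.000000, Gamma_vuu = 0.000000, Gamma_vuv = 0.000000, Gamma_vvv = 0.000000; k4 = (0.506752, 2.000000, 0.045929, 0.000000)
  Y <- Y + (h/6)(k1 + 2k2 + 2k3 + k4): u = -0.9245, v = 0.5500, du/dtau = 0.5068, dv/dtau = 2.0000

Answer: u = -0.9245, v = 0.5500, du/dtau = 0.5068, dv/dtau = 2.0000


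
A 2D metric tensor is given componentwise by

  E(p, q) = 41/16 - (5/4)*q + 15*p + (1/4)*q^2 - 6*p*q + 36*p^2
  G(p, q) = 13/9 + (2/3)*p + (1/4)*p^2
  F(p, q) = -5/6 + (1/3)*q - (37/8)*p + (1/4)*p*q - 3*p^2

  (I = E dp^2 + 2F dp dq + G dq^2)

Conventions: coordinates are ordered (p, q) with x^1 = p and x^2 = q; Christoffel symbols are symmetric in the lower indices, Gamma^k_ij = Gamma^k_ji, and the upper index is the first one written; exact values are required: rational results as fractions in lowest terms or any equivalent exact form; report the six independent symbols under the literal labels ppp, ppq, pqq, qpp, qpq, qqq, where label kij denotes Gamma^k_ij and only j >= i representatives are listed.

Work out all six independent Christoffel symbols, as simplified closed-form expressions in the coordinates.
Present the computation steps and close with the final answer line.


E = 41/16 - (5/4)*q + 15*p + (1/4)*q^2 - 6*p*q + 36*p^2; F = -5/6 + (1/3)*q - (37/8)*p + (1/4)*p*q - 3*p^2; G = 13/9 + (2/3)*p + (1/4)*p^2
Gamma^k_ij = (1/2) g^{kl} (d_i g_jl + d_j g_il - d_l g_ij), with g^inv = (1/(EG-F^2)) [[G, -F], [-F, E]]
first partials: E_p = 15 - 6*q + 72*p, E_q = -5/4 + (1/2)*q - 6*p, F_p = -37/8 + (1/4)*q - 6*p, F_q = 1/3 + (1/4)*p, G_p = 2/3 + (1/2)*p, G_q = 0
D = EG - F^2 = 433/144 - (5/4)*q + (47/3)*p + (1/4)*q^2 - 6*p*q + (145/4)*p^2
expanded: Gamma^p_pp = (G E_p - 2F F_p + F E_q)/(2D), Gamma^p_pq = (G E_q - F G_p)/(2D), Gamma^p_qq = (2G F_q - G G_p - F G_q)/(2D), Gamma^q_pp = (2E F_p - E E_q - F E_p)/(2D), Gamma^q_pq = (E G_p - F E_q)/(2D), Gamma^q_qq = (E G_q - 2F F_q + F G_p)/(2D); substitute and cancel common factors

Answer: Gamma_ppp = (5184*p - 432*q + 1080)/(5220*p^2 - 864*p*q + 2256*p + 36*q^2 - 180*q + 433), Gamma_ppq = (-432*p + 36*q - 90)/(5220*p^2 - 864*p*q + 2256*p + 36*q^2 - 180*q + 433), Gamma_pqq = 0, Gamma_qpp = (-432*p - 576)/(5220*p^2 - 864*p*q + 2256*p + 36*q^2 - 180*q + 433), Gamma_qpq = (36*p + 48)/(5220*p^2 - 864*p*q + 2256*p + 36*q^2 - 180*q + 433), Gamma_qqq = 0


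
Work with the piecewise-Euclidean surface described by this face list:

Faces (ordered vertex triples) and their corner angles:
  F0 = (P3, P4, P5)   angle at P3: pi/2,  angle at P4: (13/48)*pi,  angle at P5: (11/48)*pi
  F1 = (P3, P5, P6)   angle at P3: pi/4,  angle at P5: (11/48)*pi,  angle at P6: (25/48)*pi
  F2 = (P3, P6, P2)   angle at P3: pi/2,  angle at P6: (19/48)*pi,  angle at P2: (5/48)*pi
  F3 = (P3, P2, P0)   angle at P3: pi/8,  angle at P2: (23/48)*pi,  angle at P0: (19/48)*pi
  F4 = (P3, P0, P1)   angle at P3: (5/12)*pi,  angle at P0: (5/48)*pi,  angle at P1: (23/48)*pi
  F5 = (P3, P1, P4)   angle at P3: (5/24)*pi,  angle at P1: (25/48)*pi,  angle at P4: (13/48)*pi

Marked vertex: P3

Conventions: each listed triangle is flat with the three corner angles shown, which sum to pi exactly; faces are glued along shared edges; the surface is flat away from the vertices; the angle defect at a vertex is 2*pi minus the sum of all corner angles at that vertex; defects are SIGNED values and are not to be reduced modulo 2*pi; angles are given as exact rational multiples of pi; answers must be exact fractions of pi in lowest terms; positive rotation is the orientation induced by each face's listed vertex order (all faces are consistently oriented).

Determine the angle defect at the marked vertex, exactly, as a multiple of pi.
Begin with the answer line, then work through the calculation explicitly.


Answer: defect(P3) = 0

Sum of corner angles at P3: 2*pi
defect = 2*pi - 2*pi


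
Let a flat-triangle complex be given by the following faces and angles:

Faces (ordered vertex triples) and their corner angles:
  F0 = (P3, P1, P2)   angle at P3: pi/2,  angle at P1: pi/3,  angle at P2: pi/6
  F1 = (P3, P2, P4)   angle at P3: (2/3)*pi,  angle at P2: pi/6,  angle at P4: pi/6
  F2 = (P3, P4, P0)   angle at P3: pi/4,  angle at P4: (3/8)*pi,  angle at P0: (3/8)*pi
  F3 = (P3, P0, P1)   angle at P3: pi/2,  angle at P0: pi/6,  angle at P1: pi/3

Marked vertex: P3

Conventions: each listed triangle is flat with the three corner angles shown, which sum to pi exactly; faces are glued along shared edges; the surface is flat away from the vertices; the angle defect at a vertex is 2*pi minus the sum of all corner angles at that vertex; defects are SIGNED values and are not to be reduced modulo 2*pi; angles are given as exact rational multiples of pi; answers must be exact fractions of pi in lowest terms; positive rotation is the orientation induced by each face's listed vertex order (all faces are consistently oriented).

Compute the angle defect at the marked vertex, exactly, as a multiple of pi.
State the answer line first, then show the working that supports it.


Answer: defect(P3) = pi/12

Sum of corner angles at P3: (23/12)*pi
defect = 2*pi - (23/12)*pi


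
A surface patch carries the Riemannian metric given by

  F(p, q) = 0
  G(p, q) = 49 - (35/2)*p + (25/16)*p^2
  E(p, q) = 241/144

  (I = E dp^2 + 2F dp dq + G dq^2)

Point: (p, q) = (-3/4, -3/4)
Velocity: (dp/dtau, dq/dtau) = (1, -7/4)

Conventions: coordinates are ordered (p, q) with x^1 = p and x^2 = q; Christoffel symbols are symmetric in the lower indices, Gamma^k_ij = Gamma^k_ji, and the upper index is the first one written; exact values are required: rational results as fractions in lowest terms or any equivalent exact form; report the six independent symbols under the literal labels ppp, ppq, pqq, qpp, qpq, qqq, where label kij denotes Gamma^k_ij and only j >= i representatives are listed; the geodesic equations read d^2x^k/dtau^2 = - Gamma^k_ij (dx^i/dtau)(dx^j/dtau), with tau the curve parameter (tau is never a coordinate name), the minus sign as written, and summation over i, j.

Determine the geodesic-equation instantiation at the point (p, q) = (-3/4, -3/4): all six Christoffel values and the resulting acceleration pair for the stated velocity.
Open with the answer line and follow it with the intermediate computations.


Answer: Gamma_ppp = 0, Gamma_ppq = 0, Gamma_pqq = 5715/964, Gamma_qpp = 0, Gamma_qpq = -20/127, Gamma_qqq = 0; accelerations (d^2p/dtau^2, d^2q/dtau^2) = (-280035/15424, -70/127)

E = 241/144, F = 0, G = 16129/256 at the point
E_p = 0, E_q = 0, F_p = 0, F_q = 0, G_p = -635/32, G_q = 0
EG - F^2 = 3887089/36864;  g^inv = (36864/3887089) * [[16129/256, 0], [0, 241/144]]
first-kind symbols [ij,l] = (1/2)(d_i g_jl + d_j g_il - d_l g_ij): [pp,p] = E_p/2 = 0, [pp,q] = F_p - E_q/2 = 0, [pq,p] = E_q/2 = 0, [pq,q] = G_p/2 = -635/64, [qq,p] = F_q - G_p/2 = 635/64, [qq,q] = G_q/2 = 0
Gamma^p_ij = (G*[ij,p] - F*[ij,q])/(EG - F^2), Gamma^q_ij = (E*[ij,q] - F*[ij,p])/(EG - F^2)
Gamma_ppp = 0, Gamma_ppq = 0, Gamma_pqq = 5715/964, Gamma_qpp = 0, Gamma_qpq = -20/127, Gamma_qqq = 0
d^2p/dtau^2 = -(Gamma_ppp*(1)^2 + 2*Gamma_ppq*(1)*(-7/4) + Gamma_pqq*(-7/4)^2) = -280035/15424
d^2q/dtau^2 = -(Gamma_qpp*(1)^2 + 2*Gamma_qpq*(1)*(-7/4) + Gamma_qqq*(-7/4)^2) = -70/127


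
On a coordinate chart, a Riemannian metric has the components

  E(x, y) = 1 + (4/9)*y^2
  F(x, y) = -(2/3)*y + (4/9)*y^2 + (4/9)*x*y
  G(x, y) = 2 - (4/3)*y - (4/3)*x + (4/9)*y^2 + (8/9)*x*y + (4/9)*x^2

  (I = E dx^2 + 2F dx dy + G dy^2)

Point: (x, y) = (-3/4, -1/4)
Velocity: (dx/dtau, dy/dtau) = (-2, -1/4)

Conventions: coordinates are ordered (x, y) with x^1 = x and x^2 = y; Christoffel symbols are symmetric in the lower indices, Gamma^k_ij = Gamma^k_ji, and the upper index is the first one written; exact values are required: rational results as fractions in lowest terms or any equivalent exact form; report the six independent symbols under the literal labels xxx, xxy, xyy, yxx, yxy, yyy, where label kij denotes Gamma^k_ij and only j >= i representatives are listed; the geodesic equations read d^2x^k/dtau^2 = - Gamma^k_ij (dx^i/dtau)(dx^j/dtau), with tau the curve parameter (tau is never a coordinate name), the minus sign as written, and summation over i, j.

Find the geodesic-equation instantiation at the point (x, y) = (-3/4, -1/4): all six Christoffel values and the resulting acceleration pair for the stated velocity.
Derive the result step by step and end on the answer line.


E = 37/36, F = 5/18, G = 34/9 at the point
E_x = 0, E_y = -2/9, F_x = -1/9, F_y = -11/9, G_x = -20/9, G_y = -20/9
EG - F^2 = 137/36;  g^inv = (36/137) * [[34/9, -5/18], [-5/18, 37/36]]
first-kind symbols [ij,l] = (1/2)(d_i g_jl + d_j g_il - d_l g_ij): [xx,x] = E_x/2 = 0, [xx,y] = F_x - E_y/2 = 0, [xy,x] = E_y/2 = -1/9, [xy,y] = G_x/2 = -10/9, [yy,x] = F_y - G_x/2 = -1/9, [yy,y] = G_y/2 = -10/9
Gamma^x_ij = (G*[ij,x] - F*[ij,y])/(EG - F^2), Gamma^y_ij = (E*[ij,y] - F*[ij,x])/(EG - F^2)
Gamma_xxx = 0, Gamma_xxy = -4/137, Gamma_xyy = -4/137, Gamma_yxx = 0, Gamma_yxy = -40/137, Gamma_yyy = -40/137
d^2x/dtau^2 = -(Gamma_xxx*(-2)^2 + 2*Gamma_xxy*(-2)*(-1/4) + Gamma_xyy*(-1/4)^2) = 17/548
d^2y/dtau^2 = -(Gamma_yxx*(-2)^2 + 2*Gamma_yxy*(-2)*(-1/4) + Gamma_yyy*(-1/4)^2) = 85/274

Answer: Gamma_xxx = 0, Gamma_xxy = -4/137, Gamma_xyy = -4/137, Gamma_yxx = 0, Gamma_yxy = -40/137, Gamma_yyy = -40/137; accelerations (d^2x/dtau^2, d^2y/dtau^2) = (17/548, 85/274)


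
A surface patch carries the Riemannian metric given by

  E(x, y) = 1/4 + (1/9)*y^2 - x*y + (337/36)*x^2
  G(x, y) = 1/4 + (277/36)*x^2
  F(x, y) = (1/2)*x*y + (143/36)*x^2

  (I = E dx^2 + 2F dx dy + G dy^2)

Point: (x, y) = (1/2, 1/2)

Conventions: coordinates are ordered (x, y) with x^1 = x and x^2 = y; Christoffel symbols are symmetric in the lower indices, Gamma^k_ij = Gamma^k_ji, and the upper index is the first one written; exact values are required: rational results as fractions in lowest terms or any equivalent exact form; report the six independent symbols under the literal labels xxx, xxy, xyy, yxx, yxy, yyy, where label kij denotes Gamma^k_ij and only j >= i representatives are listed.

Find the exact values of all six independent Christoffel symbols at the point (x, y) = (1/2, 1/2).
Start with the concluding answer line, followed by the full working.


Answer: Gamma_xxx = 48649/40406, Gamma_xxy = -48979/40406, Gamma_xyy = -81067/40406, Gamma_yxx = 57079/40406, Gamma_yxy = 96711/40406, Gamma_yyy = 41699/40406

E = 341/144, F = 161/144, G = 313/144 at the point
E_x = 319/36, E_y = -7/18, F_x = 38/9, F_y = 1/4, G_x = 277/36, G_y = 0
EG - F^2 = 20203/5184;  g^inv = (5184/20203) * [[313/144, -161/144], [-161/144, 341/144]]
first-kind symbols [ij,l] = (1/2)(d_i g_jl + d_j g_il - d_l g_ij): [xx,x] = E_x/2 = 319/72, [xx,y] = F_x - E_y/2 = 53/12, [xy,x] = E_y/2 = -7/36, [xy,y] = G_x/2 = 277/72, [yy,x] = F_y - G_x/2 = -259/72, [yy,y] = G_y/2 = 0
Gamma^x_ij = (G*[ij,x] - F*[ij,y])/(EG - F^2), Gamma^y_ij = (E*[ij,y] - F*[ij,x])/(EG - F^2)


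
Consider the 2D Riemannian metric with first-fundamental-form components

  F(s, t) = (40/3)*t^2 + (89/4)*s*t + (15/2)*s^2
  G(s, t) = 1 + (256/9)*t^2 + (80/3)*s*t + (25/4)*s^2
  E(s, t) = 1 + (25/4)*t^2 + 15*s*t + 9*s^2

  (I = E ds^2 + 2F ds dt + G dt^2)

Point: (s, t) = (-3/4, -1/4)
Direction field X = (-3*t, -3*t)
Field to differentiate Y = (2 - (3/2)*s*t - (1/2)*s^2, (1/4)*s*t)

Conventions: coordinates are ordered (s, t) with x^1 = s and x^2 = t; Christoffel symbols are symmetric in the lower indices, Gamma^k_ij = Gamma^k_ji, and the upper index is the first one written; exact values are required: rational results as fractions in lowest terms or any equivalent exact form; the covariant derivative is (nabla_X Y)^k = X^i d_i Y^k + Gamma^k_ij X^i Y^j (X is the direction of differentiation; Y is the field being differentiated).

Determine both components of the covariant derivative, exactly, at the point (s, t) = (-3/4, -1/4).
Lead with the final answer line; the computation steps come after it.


Answer: (nabla_X Y)^s = 559089/721024, (nabla_X Y)^t = -869079/721024

E = 593/64, F = 1771/192, G = 6505/576 at the point
E_s = -69/4, E_t = -115/8, F_s = -269/16, F_t = -1121/48, G_s = -385/24, G_t = -308/9
EG - F^2 = 5633/288;  g^inv = (288/5633) * [[6505/576, -1771/192], [-1771/192, 593/64]]
first-kind symbols [ij,l] = (1/2)(d_i g_jl + d_j g_il - d_l g_ij): [ss,s] = E_s/2 = -69/8, [ss,t] = F_s - E_t/2 = -77/8, [st,s] = E_t/2 = -115/16, [st,t] = G_s/2 = -385/48, [tt,s] = F_t - G_s/2 = -46/3, [tt,t] = G_t/2 = -154/9
Gamma^s_ij = (G*[ij,s] - F*[ij,t])/(EG - F^2), Gamma^t_ij = (E*[ij,t] - F*[ij,s])/(EG - F^2)
Gamma_sss = -2484/5633, Gamma_sst = -2070/5633, Gamma_stt = -4416/5633, Gamma_tss = -2772/5633, Gamma_tst = -2310/5633, Gamma_ttt = -4928/5633
X = (3/4, 3/4), Y = (23/16, 3/64) at the point


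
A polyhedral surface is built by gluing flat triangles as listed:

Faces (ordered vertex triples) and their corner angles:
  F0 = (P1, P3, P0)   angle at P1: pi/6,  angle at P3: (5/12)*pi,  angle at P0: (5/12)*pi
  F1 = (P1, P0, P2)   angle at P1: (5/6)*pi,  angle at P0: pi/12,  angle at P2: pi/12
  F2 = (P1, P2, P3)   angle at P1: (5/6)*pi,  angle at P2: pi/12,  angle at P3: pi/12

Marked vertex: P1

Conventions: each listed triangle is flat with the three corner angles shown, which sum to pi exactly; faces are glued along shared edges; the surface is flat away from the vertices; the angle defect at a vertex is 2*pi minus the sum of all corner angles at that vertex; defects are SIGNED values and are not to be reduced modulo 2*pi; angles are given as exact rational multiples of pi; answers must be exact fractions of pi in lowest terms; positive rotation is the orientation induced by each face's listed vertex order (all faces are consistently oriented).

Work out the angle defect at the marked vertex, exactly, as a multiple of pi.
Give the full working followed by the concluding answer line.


Sum of corner angles at P1: (11/6)*pi
defect = 2*pi - (11/6)*pi

Answer: defect(P1) = pi/6


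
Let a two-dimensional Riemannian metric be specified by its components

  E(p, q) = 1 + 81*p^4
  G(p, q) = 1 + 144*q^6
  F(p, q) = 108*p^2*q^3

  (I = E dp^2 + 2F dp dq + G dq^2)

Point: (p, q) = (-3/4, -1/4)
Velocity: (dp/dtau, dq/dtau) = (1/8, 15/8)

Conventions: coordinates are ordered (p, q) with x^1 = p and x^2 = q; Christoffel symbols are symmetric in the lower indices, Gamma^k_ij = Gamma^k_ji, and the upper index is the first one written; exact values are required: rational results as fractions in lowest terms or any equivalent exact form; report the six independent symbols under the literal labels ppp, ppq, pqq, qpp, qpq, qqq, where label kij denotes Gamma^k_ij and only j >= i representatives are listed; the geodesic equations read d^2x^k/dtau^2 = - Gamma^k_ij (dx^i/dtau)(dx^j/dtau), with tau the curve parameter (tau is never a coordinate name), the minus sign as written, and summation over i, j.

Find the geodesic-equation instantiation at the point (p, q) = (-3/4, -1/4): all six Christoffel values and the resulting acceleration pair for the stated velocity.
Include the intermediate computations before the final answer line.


E = 6817/256, F = -243/256, G = 265/256 at the point
E_p = -2187/16, E_q = 0, F_p = 81/32, F_q = 729/64, G_p = 0, G_q = -27/32
EG - F^2 = 3413/128;  g^inv = (128/3413) * [[265/256, 243/256], [243/256, 6817/256]]
first-kind symbols [ij,l] = (1/2)(d_i g_jl + d_j g_il - d_l g_ij): [pp,p] = E_p/2 = -2187/32, [pp,q] = F_p - E_q/2 = 81/32, [pq,p] = E_q/2 = 0, [pq,q] = G_p/2 = 0, [qq,p] = F_q - G_p/2 = 729/64, [qq,q] = G_q/2 = -27/64
Gamma^p_ij = (G*[ij,p] - F*[ij,q])/(EG - F^2), Gamma^q_ij = (E*[ij,q] - F*[ij,p])/(EG - F^2)
Gamma_ppp = -8748/3413, Gamma_ppq = 0, Gamma_pqq = 1458/3413, Gamma_qpp = 324/3413, Gamma_qpq = 0, Gamma_qqq = -54/3413
d^2p/dtau^2 = -(Gamma_ppp*(1/8)^2 + 2*Gamma_ppq*(1/8)*(15/8) + Gamma_pqq*(15/8)^2) = -159651/109216
d^2q/dtau^2 = -(Gamma_qpp*(1/8)^2 + 2*Gamma_qpq*(1/8)*(15/8) + Gamma_qqq*(15/8)^2) = 5913/109216

Answer: Gamma_ppp = -8748/3413, Gamma_ppq = 0, Gamma_pqq = 1458/3413, Gamma_qpp = 324/3413, Gamma_qpq = 0, Gamma_qqq = -54/3413; accelerations (d^2p/dtau^2, d^2q/dtau^2) = (-159651/109216, 5913/109216)


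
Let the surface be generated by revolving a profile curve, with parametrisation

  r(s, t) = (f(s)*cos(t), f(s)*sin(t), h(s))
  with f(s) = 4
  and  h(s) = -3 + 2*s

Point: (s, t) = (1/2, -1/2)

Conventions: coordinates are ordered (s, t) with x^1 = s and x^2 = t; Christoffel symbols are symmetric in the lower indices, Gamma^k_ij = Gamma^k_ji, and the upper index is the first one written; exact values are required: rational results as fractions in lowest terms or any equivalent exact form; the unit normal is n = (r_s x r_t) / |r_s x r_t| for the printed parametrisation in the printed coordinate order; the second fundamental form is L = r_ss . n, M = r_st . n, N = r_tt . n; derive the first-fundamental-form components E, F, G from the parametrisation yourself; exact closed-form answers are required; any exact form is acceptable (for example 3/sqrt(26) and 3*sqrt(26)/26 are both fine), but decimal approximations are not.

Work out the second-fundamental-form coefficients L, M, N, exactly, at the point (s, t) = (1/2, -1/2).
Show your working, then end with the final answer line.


f = 4, f' = 0, f'' = 0, h' = 2, h'' = 0
E = 4, F = 0, G = 16; answer radicand W^2 = 4
unnormalised second-form numerators: l = 0, m = 0, n = 8; L = l/sqrt(4), and similarly M = m/sqrt(W^2), N = n/sqrt(W^2)

Answer: L = 0, M = 0, N = 4


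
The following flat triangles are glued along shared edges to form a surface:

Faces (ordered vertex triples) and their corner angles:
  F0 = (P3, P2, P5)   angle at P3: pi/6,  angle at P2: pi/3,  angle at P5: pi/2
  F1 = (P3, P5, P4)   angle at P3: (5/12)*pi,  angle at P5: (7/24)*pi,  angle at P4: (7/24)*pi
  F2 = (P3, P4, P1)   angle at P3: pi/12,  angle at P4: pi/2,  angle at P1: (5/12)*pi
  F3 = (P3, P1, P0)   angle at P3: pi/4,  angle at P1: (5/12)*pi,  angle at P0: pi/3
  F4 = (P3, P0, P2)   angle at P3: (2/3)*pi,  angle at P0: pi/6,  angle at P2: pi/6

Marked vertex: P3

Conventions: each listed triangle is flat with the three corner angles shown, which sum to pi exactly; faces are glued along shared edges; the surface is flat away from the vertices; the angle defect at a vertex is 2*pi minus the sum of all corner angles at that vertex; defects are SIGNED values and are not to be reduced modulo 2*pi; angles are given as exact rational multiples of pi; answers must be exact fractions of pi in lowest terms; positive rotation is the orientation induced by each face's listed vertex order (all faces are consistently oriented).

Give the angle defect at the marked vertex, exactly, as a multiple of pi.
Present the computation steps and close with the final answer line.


Sum of corner angles at P3: (19/12)*pi
defect = 2*pi - (19/12)*pi

Answer: defect(P3) = (5/12)*pi


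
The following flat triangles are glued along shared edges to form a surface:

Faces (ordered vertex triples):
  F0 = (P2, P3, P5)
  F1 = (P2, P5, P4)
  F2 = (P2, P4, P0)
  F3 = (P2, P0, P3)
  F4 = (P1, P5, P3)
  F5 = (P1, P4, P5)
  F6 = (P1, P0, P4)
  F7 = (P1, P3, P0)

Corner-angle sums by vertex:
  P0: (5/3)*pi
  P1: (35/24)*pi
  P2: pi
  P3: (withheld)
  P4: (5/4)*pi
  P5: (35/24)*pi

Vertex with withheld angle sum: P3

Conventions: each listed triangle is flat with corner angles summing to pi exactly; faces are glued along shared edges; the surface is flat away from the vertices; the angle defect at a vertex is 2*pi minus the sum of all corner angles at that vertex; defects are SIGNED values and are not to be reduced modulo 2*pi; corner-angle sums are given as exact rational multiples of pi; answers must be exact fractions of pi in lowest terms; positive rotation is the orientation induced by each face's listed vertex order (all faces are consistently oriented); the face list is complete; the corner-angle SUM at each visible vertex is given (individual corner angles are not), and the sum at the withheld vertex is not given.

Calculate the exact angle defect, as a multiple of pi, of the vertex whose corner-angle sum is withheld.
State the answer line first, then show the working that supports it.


Answer: defect(P3) = (5/6)*pi

V = 6, E = 12, F = 8; chi = V - E + F = 2
Gauss-Bonnet: total defect = 2*pi*chi = 4*pi; visible defects sum to (19/6)*pi


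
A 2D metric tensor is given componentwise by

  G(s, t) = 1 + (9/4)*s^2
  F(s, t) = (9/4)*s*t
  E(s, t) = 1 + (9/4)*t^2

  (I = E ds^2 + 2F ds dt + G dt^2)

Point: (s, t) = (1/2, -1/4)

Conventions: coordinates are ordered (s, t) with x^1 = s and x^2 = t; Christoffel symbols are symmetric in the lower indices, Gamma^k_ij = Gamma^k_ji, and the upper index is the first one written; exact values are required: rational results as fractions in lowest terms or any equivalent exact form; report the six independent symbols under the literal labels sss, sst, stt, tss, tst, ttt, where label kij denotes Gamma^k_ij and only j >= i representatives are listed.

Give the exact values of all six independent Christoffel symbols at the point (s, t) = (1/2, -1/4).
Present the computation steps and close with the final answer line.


E = 73/64, F = -9/32, G = 25/16 at the point
E_s = 0, E_t = -9/8, F_s = -9/16, F_t = 9/8, G_s = 9/4, G_t = 0
EG - F^2 = 109/64;  g^inv = (64/109) * [[25/16, 9/32], [9/32, 73/64]]
first-kind symbols [ij,l] = (1/2)(d_i g_jl + d_j g_il - d_l g_ij): [ss,s] = E_s/2 = 0, [ss,t] = F_s - E_t/2 = 0, [st,s] = E_t/2 = -9/16, [st,t] = G_s/2 = 9/8, [tt,s] = F_t - G_s/2 = 0, [tt,t] = G_t/2 = 0
Gamma^s_ij = (G*[ij,s] - F*[ij,t])/(EG - F^2), Gamma^t_ij = (E*[ij,t] - F*[ij,s])/(EG - F^2)

Answer: Gamma_sss = 0, Gamma_sst = -36/109, Gamma_stt = 0, Gamma_tss = 0, Gamma_tst = 72/109, Gamma_ttt = 0


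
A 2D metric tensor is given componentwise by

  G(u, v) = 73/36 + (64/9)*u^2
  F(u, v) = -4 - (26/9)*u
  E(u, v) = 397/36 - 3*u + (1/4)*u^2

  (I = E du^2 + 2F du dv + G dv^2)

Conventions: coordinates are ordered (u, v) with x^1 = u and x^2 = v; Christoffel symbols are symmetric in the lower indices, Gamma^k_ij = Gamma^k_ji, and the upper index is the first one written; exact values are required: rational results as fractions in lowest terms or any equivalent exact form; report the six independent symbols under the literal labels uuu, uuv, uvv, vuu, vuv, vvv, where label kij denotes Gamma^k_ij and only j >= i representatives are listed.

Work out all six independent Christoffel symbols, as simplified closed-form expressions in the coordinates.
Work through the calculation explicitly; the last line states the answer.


E = 397/36 - 3*u + (1/4)*u^2; F = -4 - (26/9)*u; G = 73/36 + (64/9)*u^2
Gamma^k_ij = (1/2) g^{kl} (d_i g_jl + d_j g_il - d_l g_ij), with g^inv = (1/(EG-F^2)) [[G, -F], [-F, E]]
first partials: E_u = -3 + (1/2)*u, E_v = 0, F_u = -26/9, F_v = 0, G_u = (128/9)*u, G_v = 0
D = EG - F^2 = 8245/1296 - (1051/36)*u + (30491/432)*u^2 - (64/3)*u^3 + (16/9)*u^4
expanded: Gamma^u_uu = (G E_u - 2F F_u + F E_v)/(2D), Gamma^u_uv = (G E_v - F G_u)/(2D), Gamma^u_vv = (2G F_v - G G_u - F G_v)/(2D), Gamma^v_uu = (2E F_u - E E_v - F E_u)/(2D), Gamma^v_uv = (E G_u - F E_v)/(2D), Gamma^v_vv = (E G_v - 2F F_v + F G_u)/(2D); substitute and cancel common factors

Answer: Gamma_uuu = (2304*u^3 - 13824*u^2 - 10159*u - 18918)/(2304*u^4 - 27648*u^3 + 91473*u^2 - 37836*u + 8245), Gamma_uuv = (26624*u^2 + 36864*u)/(2304*u^4 - 27648*u^3 + 91473*u^2 - 37836*u + 8245), Gamma_uvv = (-65536*u^3 - 18688*u)/(2304*u^4 - 27648*u^3 + 91473*u^2 - 37836*u + 8245), Gamma_vuu = (6912*u - 49064)/(2304*u^4 - 27648*u^3 + 91473*u^2 - 37836*u + 8245), Gamma_vuv = (2304*u^3 - 27648*u^2 + 101632*u)/(2304*u^4 - 27648*u^3 + 91473*u^2 - 37836*u + 8245), Gamma_vvv = (-26624*u^2 - 36864*u)/(2304*u^4 - 27648*u^3 + 91473*u^2 - 37836*u + 8245)


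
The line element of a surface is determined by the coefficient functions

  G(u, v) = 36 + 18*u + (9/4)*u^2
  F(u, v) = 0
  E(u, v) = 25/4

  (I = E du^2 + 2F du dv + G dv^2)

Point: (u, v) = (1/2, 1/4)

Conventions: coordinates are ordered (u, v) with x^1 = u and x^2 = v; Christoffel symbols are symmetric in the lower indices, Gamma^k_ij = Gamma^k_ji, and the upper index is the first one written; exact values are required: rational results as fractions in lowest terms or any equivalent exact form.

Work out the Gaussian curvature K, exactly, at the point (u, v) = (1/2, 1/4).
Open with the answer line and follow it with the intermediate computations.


Answer: K = 0

E = 25/4, F = 0, G = 729/16, EG - F^2 = 18225/64 at the point
E_u = 0, E_v = 0, F_u = 0, F_v = 0, G_u = 81/4, G_v = 0
E_vv = 0, F_uv = 0, G_uu = 9/2
The intrinsic route: Brioschi's K = (det M1 - det M2)/(EG - F^2)^2.
M1 = [[-E_vv/2 + F_uv - G_uu/2, E_u/2, F_u - E_v/2], [F_v - G_u/2, E, F], [G_v/2, F, G]] = [[-9/4, 0, 0], [-81/8, 25/4, 0], [0, 0, 729/16]]; det M1 = -164025/256
M2 = [[0, E_v/2, G_u/2], [E_v/2, E, F], [G_u/2, F, G]] = [[0, 0, 81/8], [0, 25/4, 0], [81/8, 0, 729/16]]; det M2 = -164025/256
det M1 - det M2 = 0; K = 0 / (18225/64)^2 = 0


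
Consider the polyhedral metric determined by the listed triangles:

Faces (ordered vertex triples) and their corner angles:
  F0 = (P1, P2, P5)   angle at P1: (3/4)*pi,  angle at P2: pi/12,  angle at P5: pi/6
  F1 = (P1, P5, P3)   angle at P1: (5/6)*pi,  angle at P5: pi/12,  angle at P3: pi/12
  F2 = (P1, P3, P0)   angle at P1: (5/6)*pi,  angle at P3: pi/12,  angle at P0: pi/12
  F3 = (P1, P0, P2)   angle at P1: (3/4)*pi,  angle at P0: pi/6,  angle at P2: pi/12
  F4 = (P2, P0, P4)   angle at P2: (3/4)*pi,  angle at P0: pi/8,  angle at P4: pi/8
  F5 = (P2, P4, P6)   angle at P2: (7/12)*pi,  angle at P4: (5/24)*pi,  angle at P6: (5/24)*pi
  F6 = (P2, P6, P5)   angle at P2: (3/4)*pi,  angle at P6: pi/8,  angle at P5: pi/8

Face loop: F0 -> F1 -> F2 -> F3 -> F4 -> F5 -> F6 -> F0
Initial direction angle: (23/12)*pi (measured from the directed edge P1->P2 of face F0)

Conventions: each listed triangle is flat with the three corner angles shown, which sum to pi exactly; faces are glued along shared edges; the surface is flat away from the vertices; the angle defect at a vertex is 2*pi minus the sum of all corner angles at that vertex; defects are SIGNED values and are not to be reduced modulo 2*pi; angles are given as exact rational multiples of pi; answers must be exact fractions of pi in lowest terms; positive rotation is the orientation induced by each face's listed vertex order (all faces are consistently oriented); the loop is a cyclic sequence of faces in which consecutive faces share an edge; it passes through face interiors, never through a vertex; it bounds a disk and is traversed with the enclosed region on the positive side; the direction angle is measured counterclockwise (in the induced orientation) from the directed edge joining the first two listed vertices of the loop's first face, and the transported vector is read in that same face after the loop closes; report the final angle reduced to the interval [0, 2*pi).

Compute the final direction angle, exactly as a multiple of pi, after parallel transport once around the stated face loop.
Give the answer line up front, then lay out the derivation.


Answer: final direction angle = pi/2

enclosed vertex P1: corner angles sum to (19/6)*pi, defect = 2*pi - (19/6)*pi = (-7/6)*pi
enclosed vertex P2: corner angles sum to (9/4)*pi, defect = 2*pi - (9/4)*pi = -pi/4
the final direction is the initial angle plus the enclosed defects, taken mod 2*pi in the induced orientation
final angle = (23/12)*pi - (17/12)*pi = pi/2 (mod 2*pi)


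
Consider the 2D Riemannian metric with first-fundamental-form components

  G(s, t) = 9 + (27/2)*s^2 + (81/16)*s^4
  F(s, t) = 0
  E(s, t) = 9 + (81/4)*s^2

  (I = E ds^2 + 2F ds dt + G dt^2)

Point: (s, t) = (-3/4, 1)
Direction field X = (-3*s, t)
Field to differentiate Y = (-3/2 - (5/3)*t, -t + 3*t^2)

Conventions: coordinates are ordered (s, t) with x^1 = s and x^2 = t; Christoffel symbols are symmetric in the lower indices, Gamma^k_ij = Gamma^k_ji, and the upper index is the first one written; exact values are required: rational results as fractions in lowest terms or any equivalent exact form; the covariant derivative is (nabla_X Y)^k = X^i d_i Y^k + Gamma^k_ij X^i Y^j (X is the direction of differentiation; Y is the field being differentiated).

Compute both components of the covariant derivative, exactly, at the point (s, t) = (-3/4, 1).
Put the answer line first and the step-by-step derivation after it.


Answer: (nabla_X Y)^s = 8791/1740, (nabla_X Y)^t = 359/91

E = 1305/64, F = 0, G = 74529/4096 at the point
E_s = -243/8, E_t = 0, F_s = 0, F_t = 0, G_s = -7371/256, G_t = 0
EG - F^2 = 97260345/262144;  g^inv = (262144/97260345) * [[74529/4096, 0], [0, 1305/64]]
first-kind symbols [ij,l] = (1/2)(d_i g_jl + d_j g_il - d_l g_ij): [ss,s] = E_s/2 = -243/16, [ss,t] = F_s - E_t/2 = 0, [st,s] = E_t/2 = 0, [st,t] = G_s/2 = -7371/512, [tt,s] = F_t - G_s/2 = 7371/512, [tt,t] = G_t/2 = 0
Gamma^s_ij = (G*[ij,s] - F*[ij,t])/(EG - F^2), Gamma^t_ij = (E*[ij,t] - F*[ij,s])/(EG - F^2)
Gamma_sss = -108/145, Gamma_sst = 0, Gamma_stt = 819/1160, Gamma_tss = 0, Gamma_tst = -72/91, Gamma_ttt = 0
X = (9/4, 1), Y = (-19/6, 2) at the point


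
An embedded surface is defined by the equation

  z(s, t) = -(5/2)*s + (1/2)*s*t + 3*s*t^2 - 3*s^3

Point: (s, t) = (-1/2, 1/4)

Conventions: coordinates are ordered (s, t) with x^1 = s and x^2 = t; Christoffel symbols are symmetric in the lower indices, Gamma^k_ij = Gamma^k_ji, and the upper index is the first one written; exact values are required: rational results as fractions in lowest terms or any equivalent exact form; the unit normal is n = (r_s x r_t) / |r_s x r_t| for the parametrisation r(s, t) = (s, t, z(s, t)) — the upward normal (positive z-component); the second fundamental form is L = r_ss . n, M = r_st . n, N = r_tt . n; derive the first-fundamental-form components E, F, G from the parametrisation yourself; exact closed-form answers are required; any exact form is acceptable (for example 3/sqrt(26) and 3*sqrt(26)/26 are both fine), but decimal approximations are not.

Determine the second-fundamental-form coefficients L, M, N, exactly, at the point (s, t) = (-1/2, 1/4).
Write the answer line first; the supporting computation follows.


Answer: L = 48*sqrt(617)/617, M = 32*sqrt(617)/1851, N = -16*sqrt(617)/617

z_s = -71/16, z_t = -1, z_ss = 9, z_st = 2, z_tt = -3
E = 5297/256, F = 71/16, G = 2; answer radicand W^2 = 5553/256
unnormalised second-form numerators: l = 9, m = 2, n = -3; L = l/sqrt(5553/256), and similarly M = m/sqrt(W^2), N = n/sqrt(W^2)


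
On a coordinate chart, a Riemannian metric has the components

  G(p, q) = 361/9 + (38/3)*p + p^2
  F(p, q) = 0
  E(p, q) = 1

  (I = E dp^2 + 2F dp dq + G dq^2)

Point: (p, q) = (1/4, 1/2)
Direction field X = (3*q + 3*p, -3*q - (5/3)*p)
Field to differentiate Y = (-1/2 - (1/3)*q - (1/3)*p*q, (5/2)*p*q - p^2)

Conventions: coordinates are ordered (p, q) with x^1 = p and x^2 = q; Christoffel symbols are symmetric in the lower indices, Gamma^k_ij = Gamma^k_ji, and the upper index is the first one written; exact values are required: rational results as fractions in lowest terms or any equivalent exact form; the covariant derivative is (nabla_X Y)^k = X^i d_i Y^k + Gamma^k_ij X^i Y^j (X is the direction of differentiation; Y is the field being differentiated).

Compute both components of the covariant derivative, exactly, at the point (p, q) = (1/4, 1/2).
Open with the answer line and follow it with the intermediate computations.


Answer: (nabla_X Y)^p = 229/64, (nabla_X Y)^q = 25/32

E = 1, F = 0, G = 6241/144 at the point
E_p = 0, E_q = 0, F_p = 0, F_q = 0, G_p = 79/6, G_q = 0
EG - F^2 = 6241/144;  g^inv = (144/6241) * [[6241/144, 0], [0, 1]]
first-kind symbols [ij,l] = (1/2)(d_i g_jl + d_j g_il - d_l g_ij): [pp,p] = E_p/2 = 0, [pp,q] = F_p - E_q/2 = 0, [pq,p] = E_q/2 = 0, [pq,q] = G_p/2 = 79/12, [qq,p] = F_q - G_p/2 = -79/12, [qq,q] = G_q/2 = 0
Gamma^p_ij = (G*[ij,p] - F*[ij,q])/(EG - F^2), Gamma^q_ij = (E*[ij,q] - F*[ij,p])/(EG - F^2)
Gamma_ppp = 0, Gamma_ppq = 0, Gamma_pqq = -79/12, Gamma_qpp = 0, Gamma_qpq = 12/79, Gamma_qqq = 0
X = (9/4, -23/12), Y = (-17/24, 1/4) at the point


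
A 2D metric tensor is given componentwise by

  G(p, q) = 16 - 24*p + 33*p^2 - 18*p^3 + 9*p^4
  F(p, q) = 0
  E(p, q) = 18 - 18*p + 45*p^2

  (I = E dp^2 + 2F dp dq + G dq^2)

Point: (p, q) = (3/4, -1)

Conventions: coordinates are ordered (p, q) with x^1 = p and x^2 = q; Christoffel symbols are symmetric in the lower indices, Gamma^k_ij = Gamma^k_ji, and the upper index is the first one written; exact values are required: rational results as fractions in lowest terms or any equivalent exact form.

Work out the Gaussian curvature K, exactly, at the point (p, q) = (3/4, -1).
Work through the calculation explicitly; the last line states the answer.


E = 477/16, F = 0, G = 3025/256, EG - F^2 = 1442925/4096 at the point
E_p = 99/2, E_q = 0, F_p = 0, F_q = 0, G_p = 165/16, G_q = 0
E_qq = 0, F_pq = 0, G_pp = 183/4
Using the Brioschi determinant formula for K from the metric derivatives:
M1 = [[-E_qq/2 + F_pq - G_pp/2, E_p/2, F_p - E_q/2], [F_q - G_p/2, E, F], [G_q/2, F, G]] = [[-183/8, 99/4, 0], [-165/32, 477/16, 0], [0, 0, 3025/256]]; det M1 = -53660475/8192
M2 = [[0, E_q/2, G_p/2], [E_q/2, E, F], [G_p/2, F, G]] = [[0, 0, 165/32], [0, 477/16, 0], [165/32, 0, 3025/256]]; det M2 = -12986325/16384
det M1 - det M2 = -94334625/16384; K = -94334625/16384 / (1442925/4096)^2 = -7168/154495

Answer: K = -7168/154495
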